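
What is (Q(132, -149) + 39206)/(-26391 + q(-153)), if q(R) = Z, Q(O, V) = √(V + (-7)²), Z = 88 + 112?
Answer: -39206/26191 - 10*I/26191 ≈ -1.4969 - 0.00038181*I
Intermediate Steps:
Z = 200
Q(O, V) = √(49 + V) (Q(O, V) = √(V + 49) = √(49 + V))
q(R) = 200
(Q(132, -149) + 39206)/(-26391 + q(-153)) = (√(49 - 149) + 39206)/(-26391 + 200) = (√(-100) + 39206)/(-26191) = (10*I + 39206)*(-1/26191) = (39206 + 10*I)*(-1/26191) = -39206/26191 - 10*I/26191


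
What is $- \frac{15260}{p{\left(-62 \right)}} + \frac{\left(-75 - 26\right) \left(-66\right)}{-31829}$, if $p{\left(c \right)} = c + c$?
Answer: $\frac{121220989}{986699} \approx 122.86$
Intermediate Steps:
$p{\left(c \right)} = 2 c$
$- \frac{15260}{p{\left(-62 \right)}} + \frac{\left(-75 - 26\right) \left(-66\right)}{-31829} = - \frac{15260}{2 \left(-62\right)} + \frac{\left(-75 - 26\right) \left(-66\right)}{-31829} = - \frac{15260}{-124} + \left(-101\right) \left(-66\right) \left(- \frac{1}{31829}\right) = \left(-15260\right) \left(- \frac{1}{124}\right) + 6666 \left(- \frac{1}{31829}\right) = \frac{3815}{31} - \frac{6666}{31829} = \frac{121220989}{986699}$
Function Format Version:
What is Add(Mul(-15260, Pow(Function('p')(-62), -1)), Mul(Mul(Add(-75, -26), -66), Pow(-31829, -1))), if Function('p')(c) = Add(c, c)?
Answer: Rational(121220989, 986699) ≈ 122.86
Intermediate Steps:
Function('p')(c) = Mul(2, c)
Add(Mul(-15260, Pow(Function('p')(-62), -1)), Mul(Mul(Add(-75, -26), -66), Pow(-31829, -1))) = Add(Mul(-15260, Pow(Mul(2, -62), -1)), Mul(Mul(Add(-75, -26), -66), Pow(-31829, -1))) = Add(Mul(-15260, Pow(-124, -1)), Mul(Mul(-101, -66), Rational(-1, 31829))) = Add(Mul(-15260, Rational(-1, 124)), Mul(6666, Rational(-1, 31829))) = Add(Rational(3815, 31), Rational(-6666, 31829)) = Rational(121220989, 986699)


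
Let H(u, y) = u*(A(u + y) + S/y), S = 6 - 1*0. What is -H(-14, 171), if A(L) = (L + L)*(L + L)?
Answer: 78679636/57 ≈ 1.3803e+6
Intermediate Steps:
S = 6 (S = 6 + 0 = 6)
A(L) = 4*L² (A(L) = (2*L)*(2*L) = 4*L²)
H(u, y) = u*(4*(u + y)² + 6/y)
-H(-14, 171) = -(4*(-14)*(-14 + 171)² + 6*(-14)/171) = -(4*(-14)*157² + 6*(-14)*(1/171)) = -(4*(-14)*24649 - 28/57) = -(-1380344 - 28/57) = -1*(-78679636/57) = 78679636/57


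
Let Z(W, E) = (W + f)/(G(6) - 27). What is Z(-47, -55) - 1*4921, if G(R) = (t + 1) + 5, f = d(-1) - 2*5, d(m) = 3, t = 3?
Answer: -4918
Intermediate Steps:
f = -7 (f = 3 - 2*5 = 3 - 10 = -7)
G(R) = 9 (G(R) = (3 + 1) + 5 = 4 + 5 = 9)
Z(W, E) = 7/18 - W/18 (Z(W, E) = (W - 7)/(9 - 27) = (-7 + W)/(-18) = (-7 + W)*(-1/18) = 7/18 - W/18)
Z(-47, -55) - 1*4921 = (7/18 - 1/18*(-47)) - 1*4921 = (7/18 + 47/18) - 4921 = 3 - 4921 = -4918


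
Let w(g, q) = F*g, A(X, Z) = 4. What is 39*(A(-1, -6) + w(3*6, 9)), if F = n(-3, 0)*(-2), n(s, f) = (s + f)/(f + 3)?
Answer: 1560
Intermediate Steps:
n(s, f) = (f + s)/(3 + f)
F = 2 (F = ((0 - 3)/(3 + 0))*(-2) = (-3/3)*(-2) = ((⅓)*(-3))*(-2) = -1*(-2) = 2)
w(g, q) = 2*g
39*(A(-1, -6) + w(3*6, 9)) = 39*(4 + 2*(3*6)) = 39*(4 + 2*18) = 39*(4 + 36) = 39*40 = 1560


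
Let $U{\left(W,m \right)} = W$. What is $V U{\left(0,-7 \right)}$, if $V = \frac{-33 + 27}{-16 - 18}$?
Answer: $0$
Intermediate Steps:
$V = \frac{3}{17}$ ($V = - \frac{6}{-34} = \left(-6\right) \left(- \frac{1}{34}\right) = \frac{3}{17} \approx 0.17647$)
$V U{\left(0,-7 \right)} = \frac{3}{17} \cdot 0 = 0$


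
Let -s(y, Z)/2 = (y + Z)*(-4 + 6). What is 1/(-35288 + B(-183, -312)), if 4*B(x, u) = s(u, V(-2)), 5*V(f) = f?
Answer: -5/174878 ≈ -2.8591e-5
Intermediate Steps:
V(f) = f/5
s(y, Z) = -4*Z - 4*y (s(y, Z) = -2*(y + Z)*(-4 + 6) = -2*(Z + y)*2 = -2*(2*Z + 2*y) = -4*Z - 4*y)
B(x, u) = ⅖ - u (B(x, u) = (-4*(-2)/5 - 4*u)/4 = (-4*(-⅖) - 4*u)/4 = (8/5 - 4*u)/4 = ⅖ - u)
1/(-35288 + B(-183, -312)) = 1/(-35288 + (⅖ - 1*(-312))) = 1/(-35288 + (⅖ + 312)) = 1/(-35288 + 1562/5) = 1/(-174878/5) = -5/174878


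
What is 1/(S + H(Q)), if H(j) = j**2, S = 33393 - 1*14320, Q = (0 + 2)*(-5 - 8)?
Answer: 1/19749 ≈ 5.0635e-5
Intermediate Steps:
Q = -26 (Q = 2*(-13) = -26)
S = 19073 (S = 33393 - 14320 = 19073)
1/(S + H(Q)) = 1/(19073 + (-26)**2) = 1/(19073 + 676) = 1/19749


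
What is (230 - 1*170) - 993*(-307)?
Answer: 304911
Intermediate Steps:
(230 - 1*170) - 993*(-307) = (230 - 170) + 304851 = 60 + 304851 = 304911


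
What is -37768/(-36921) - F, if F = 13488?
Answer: -497952680/36921 ≈ -13487.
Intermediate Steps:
-37768/(-36921) - F = -37768/(-36921) - 1*13488 = -37768*(-1/36921) - 13488 = 37768/36921 - 13488 = -497952680/36921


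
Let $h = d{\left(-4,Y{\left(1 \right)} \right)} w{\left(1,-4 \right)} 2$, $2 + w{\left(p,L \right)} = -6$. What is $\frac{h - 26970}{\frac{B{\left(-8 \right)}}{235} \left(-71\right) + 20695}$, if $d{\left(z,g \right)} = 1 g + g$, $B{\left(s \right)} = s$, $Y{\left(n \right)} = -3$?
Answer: $- \frac{6315390}{4863893} \approx -1.2984$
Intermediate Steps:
$w{\left(p,L \right)} = -8$ ($w{\left(p,L \right)} = -2 - 6 = -8$)
$d{\left(z,g \right)} = 2 g$ ($d{\left(z,g \right)} = g + g = 2 g$)
$h = 96$ ($h = 2 \left(-3\right) \left(-8\right) 2 = \left(-6\right) \left(-8\right) 2 = 48 \cdot 2 = 96$)
$\frac{h - 26970}{\frac{B{\left(-8 \right)}}{235} \left(-71\right) + 20695} = \frac{96 - 26970}{- \frac{8}{235} \left(-71\right) + 20695} = - \frac{26874}{\left(-8\right) \frac{1}{235} \left(-71\right) + 20695} = - \frac{26874}{\left(- \frac{8}{235}\right) \left(-71\right) + 20695} = - \frac{26874}{\frac{568}{235} + 20695} = - \frac{26874}{\frac{4863893}{235}} = \left(-26874\right) \frac{235}{4863893} = - \frac{6315390}{4863893}$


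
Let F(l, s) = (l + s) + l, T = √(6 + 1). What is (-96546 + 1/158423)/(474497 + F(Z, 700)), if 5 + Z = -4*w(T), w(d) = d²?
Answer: -15295106957/75271678413 ≈ -0.20320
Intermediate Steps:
T = √7 ≈ 2.6458
Z = -33 (Z = -5 - 4*(√7)² = -5 - 4*7 = -5 - 28 = -33)
F(l, s) = s + 2*l
(-96546 + 1/158423)/(474497 + F(Z, 700)) = (-96546 + 1/158423)/(474497 + (700 + 2*(-33))) = (-96546 + 1/158423)/(474497 + (700 - 66)) = -15295106957/(158423*(474497 + 634)) = -15295106957/158423/475131 = -15295106957/158423*1/475131 = -15295106957/75271678413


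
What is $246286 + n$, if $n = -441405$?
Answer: $-195119$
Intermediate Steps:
$246286 + n = 246286 - 441405 = -195119$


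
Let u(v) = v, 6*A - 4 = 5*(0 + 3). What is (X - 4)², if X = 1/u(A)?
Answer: 4900/361 ≈ 13.573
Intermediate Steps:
A = 19/6 (A = ⅔ + (5*(0 + 3))/6 = ⅔ + (5*3)/6 = ⅔ + (⅙)*15 = ⅔ + 5/2 = 19/6 ≈ 3.1667)
X = 6/19 (X = 1/(19/6) = 6/19 ≈ 0.31579)
(X - 4)² = (6/19 - 4)² = (-70/19)² = 4900/361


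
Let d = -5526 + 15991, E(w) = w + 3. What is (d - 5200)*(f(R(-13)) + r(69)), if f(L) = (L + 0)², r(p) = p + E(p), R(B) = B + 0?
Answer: 1632150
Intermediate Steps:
R(B) = B
E(w) = 3 + w
d = 10465
r(p) = 3 + 2*p (r(p) = p + (3 + p) = 3 + 2*p)
f(L) = L²
(d - 5200)*(f(R(-13)) + r(69)) = (10465 - 5200)*((-13)² + (3 + 2*69)) = 5265*(169 + (3 + 138)) = 5265*(169 + 141) = 5265*310 = 1632150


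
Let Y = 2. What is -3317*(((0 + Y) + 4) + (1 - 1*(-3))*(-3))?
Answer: 19902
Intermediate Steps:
-3317*(((0 + Y) + 4) + (1 - 1*(-3))*(-3)) = -3317*(((0 + 2) + 4) + (1 - 1*(-3))*(-3)) = -3317*((2 + 4) + (1 + 3)*(-3)) = -3317*(6 + 4*(-3)) = -3317*(6 - 12) = -3317*(-6) = 19902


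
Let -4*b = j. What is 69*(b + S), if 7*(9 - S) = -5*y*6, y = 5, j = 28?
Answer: 11316/7 ≈ 1616.6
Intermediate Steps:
b = -7 (b = -1/4*28 = -7)
S = 213/7 (S = 9 - (-5*5)*6/7 = 9 - (-25)*6/7 = 9 - 1/7*(-150) = 9 + 150/7 = 213/7 ≈ 30.429)
69*(b + S) = 69*(-7 + 213/7) = 69*(164/7) = 11316/7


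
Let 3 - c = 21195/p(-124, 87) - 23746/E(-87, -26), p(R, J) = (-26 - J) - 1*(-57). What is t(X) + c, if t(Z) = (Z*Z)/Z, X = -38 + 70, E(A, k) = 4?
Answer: 355599/56 ≈ 6350.0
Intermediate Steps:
p(R, J) = 31 - J (p(R, J) = (-26 - J) + 57 = 31 - J)
X = 32
t(Z) = Z (t(Z) = Z²/Z = Z)
c = 353807/56 (c = 3 - (21195/(31 - 1*87) - 23746/4) = 3 - (21195/(31 - 87) - 23746*¼) = 3 - (21195/(-56) - 11873/2) = 3 - (21195*(-1/56) - 11873/2) = 3 - (-21195/56 - 11873/2) = 3 - 1*(-353639/56) = 3 + 353639/56 = 353807/56 ≈ 6318.0)
t(X) + c = 32 + 353807/56 = 355599/56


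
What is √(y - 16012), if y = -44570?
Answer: I*√60582 ≈ 246.13*I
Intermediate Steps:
√(y - 16012) = √(-44570 - 16012) = √(-60582) = I*√60582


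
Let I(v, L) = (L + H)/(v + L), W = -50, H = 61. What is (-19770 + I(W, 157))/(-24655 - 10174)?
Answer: 2115172/3726703 ≈ 0.56757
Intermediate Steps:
I(v, L) = (61 + L)/(L + v) (I(v, L) = (L + 61)/(v + L) = (61 + L)/(L + v))
(-19770 + I(W, 157))/(-24655 - 10174) = (-19770 + (61 + 157)/(157 - 50))/(-24655 - 10174) = (-19770 + 218/107)/(-34829) = (-19770 + (1/107)*218)*(-1/34829) = (-19770 + 218/107)*(-1/34829) = -2115172/107*(-1/34829) = 2115172/3726703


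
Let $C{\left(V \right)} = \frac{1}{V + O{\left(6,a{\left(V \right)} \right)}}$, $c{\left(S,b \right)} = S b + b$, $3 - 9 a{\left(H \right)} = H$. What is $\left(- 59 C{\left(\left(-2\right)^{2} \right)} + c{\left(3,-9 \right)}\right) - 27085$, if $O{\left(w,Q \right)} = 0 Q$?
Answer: $- \frac{108543}{4} \approx -27136.0$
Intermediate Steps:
$a{\left(H \right)} = \frac{1}{3} - \frac{H}{9}$
$O{\left(w,Q \right)} = 0$
$c{\left(S,b \right)} = b + S b$
$C{\left(V \right)} = \frac{1}{V}$ ($C{\left(V \right)} = \frac{1}{V + 0} = \frac{1}{V}$)
$\left(- 59 C{\left(\left(-2\right)^{2} \right)} + c{\left(3,-9 \right)}\right) - 27085 = \left(- \frac{59}{\left(-2\right)^{2}} - 9 \left(1 + 3\right)\right) - 27085 = \left(- \frac{59}{4} - 36\right) - 27085 = - \frac{203}{4} - 27085 = - \frac{108543}{4}$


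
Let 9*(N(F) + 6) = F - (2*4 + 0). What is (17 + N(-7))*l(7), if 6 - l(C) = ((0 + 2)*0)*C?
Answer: 56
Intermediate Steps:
N(F) = -62/9 + F/9 (N(F) = -6 + (F - (2*4 + 0))/9 = -6 + (F - (8 + 0))/9 = -6 + (F - 1*8)/9 = -6 + (F - 8)/9 = -6 + (-8 + F)/9 = -6 + (-8/9 + F/9) = -62/9 + F/9)
l(C) = 6 (l(C) = 6 - (0 + 2)*0*C = 6 - 2*0*C = 6 - 0*C = 6 - 1*0 = 6 + 0 = 6)
(17 + N(-7))*l(7) = (17 + (-62/9 + (⅑)*(-7)))*6 = (17 + (-62/9 - 7/9))*6 = (17 - 23/3)*6 = (28/3)*6 = 56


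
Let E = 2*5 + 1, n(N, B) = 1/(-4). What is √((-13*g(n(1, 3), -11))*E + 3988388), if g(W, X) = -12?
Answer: 2*√997526 ≈ 1997.5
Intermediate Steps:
n(N, B) = -¼
E = 11 (E = 10 + 1 = 11)
√((-13*g(n(1, 3), -11))*E + 3988388) = √(-13*(-12)*11 + 3988388) = √(156*11 + 3988388) = √(1716 + 3988388) = √3990104 = 2*√997526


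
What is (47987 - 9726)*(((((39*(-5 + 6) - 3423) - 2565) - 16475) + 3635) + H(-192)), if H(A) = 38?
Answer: -717432011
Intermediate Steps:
(47987 - 9726)*(((((39*(-5 + 6) - 3423) - 2565) - 16475) + 3635) + H(-192)) = (47987 - 9726)*(((((39*(-5 + 6) - 3423) - 2565) - 16475) + 3635) + 38) = 38261*(((((39*1 - 3423) - 2565) - 16475) + 3635) + 38) = 38261*(((((39 - 3423) - 2565) - 16475) + 3635) + 38) = 38261*((((-3384 - 2565) - 16475) + 3635) + 38) = 38261*(((-5949 - 16475) + 3635) + 38) = 38261*((-22424 + 3635) + 38) = 38261*(-18789 + 38) = 38261*(-18751) = -717432011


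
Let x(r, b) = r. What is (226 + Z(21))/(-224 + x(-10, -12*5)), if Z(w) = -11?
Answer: -215/234 ≈ -0.91880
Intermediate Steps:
(226 + Z(21))/(-224 + x(-10, -12*5)) = (226 - 11)/(-224 - 10) = 215/(-234) = 215*(-1/234) = -215/234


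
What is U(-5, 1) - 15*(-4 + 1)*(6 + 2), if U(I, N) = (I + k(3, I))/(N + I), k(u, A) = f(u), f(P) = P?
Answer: 721/2 ≈ 360.50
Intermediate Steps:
k(u, A) = u
U(I, N) = (3 + I)/(I + N) (U(I, N) = (I + 3)/(N + I) = (3 + I)/(I + N))
U(-5, 1) - 15*(-4 + 1)*(6 + 2) = (3 - 5)/(-5 + 1) - 15*(-4 + 1)*(6 + 2) = -2/(-4) - (-45)*8 = -¼*(-2) - 15*(-24) = ½ + 360 = 721/2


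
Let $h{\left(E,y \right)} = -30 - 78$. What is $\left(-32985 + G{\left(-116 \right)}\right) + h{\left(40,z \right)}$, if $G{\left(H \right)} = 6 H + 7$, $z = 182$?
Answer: $-33782$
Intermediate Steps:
$h{\left(E,y \right)} = -108$
$G{\left(H \right)} = 7 + 6 H$
$\left(-32985 + G{\left(-116 \right)}\right) + h{\left(40,z \right)} = \left(-32985 + \left(7 + 6 \left(-116\right)\right)\right) - 108 = \left(-32985 + \left(7 - 696\right)\right) - 108 = \left(-32985 - 689\right) - 108 = -33674 - 108 = -33782$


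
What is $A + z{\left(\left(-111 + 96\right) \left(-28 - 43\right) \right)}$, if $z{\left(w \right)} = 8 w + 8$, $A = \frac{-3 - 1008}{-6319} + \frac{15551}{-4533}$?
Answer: $\frac{244182578350}{28644027} \approx 8524.7$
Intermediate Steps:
$A = - \frac{93683906}{28644027}$ ($A = \left(-3 - 1008\right) \left(- \frac{1}{6319}\right) + 15551 \left(- \frac{1}{4533}\right) = \left(-1011\right) \left(- \frac{1}{6319}\right) - \frac{15551}{4533} = \frac{1011}{6319} - \frac{15551}{4533} = - \frac{93683906}{28644027} \approx -3.2706$)
$z{\left(w \right)} = 8 + 8 w$
$A + z{\left(\left(-111 + 96\right) \left(-28 - 43\right) \right)} = - \frac{93683906}{28644027} + \left(8 + 8 \left(-111 + 96\right) \left(-28 - 43\right)\right) = - \frac{93683906}{28644027} + \left(8 + 8 \left(\left(-15\right) \left(-71\right)\right)\right) = - \frac{93683906}{28644027} + \left(8 + 8 \cdot 1065\right) = - \frac{93683906}{28644027} + \left(8 + 8520\right) = - \frac{93683906}{28644027} + 8528 = \frac{244182578350}{28644027}$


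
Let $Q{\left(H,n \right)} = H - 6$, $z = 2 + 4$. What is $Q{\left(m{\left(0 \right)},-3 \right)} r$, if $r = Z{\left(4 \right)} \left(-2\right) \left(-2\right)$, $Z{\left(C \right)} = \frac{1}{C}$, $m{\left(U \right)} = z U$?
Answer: $-6$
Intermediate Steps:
$z = 6$
$m{\left(U \right)} = 6 U$
$Q{\left(H,n \right)} = -6 + H$ ($Q{\left(H,n \right)} = H - 6 = -6 + H$)
$r = 1$ ($r = \frac{1}{4} \left(-2\right) \left(-2\right) = \left(- \frac{1}{2}\right) \left(-2\right) = 1$)
$Q{\left(m{\left(0 \right)},-3 \right)} r = \left(-6 + 6 \cdot 0\right) 1 = \left(-6 + 0\right) 1 = \left(-6\right) 1 = -6$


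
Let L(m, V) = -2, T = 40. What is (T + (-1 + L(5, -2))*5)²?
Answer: 625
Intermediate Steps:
(T + (-1 + L(5, -2))*5)² = (40 + (-1 - 2)*5)² = (40 - 3*5)² = (40 - 15)² = 25² = 625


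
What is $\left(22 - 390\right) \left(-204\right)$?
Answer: $75072$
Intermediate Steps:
$\left(22 - 390\right) \left(-204\right) = \left(-368\right) \left(-204\right) = 75072$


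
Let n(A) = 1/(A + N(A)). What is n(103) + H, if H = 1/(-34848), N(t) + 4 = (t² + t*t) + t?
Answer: 373/20734560 ≈ 1.7989e-5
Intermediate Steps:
N(t) = -4 + t + 2*t² (N(t) = -4 + ((t² + t*t) + t) = -4 + ((t² + t²) + t) = -4 + (2*t² + t) = -4 + (t + 2*t²) = -4 + t + 2*t²)
H = -1/34848 ≈ -2.8696e-5
n(A) = 1/(-4 + 2*A + 2*A²) (n(A) = 1/(A + (-4 + A + 2*A²)) = 1/(-4 + 2*A + 2*A²))
n(103) + H = 1/(2*(-2 + 103 + 103²)) - 1/34848 = 1/(2*(-2 + 103 + 10609)) - 1/34848 = (½)/10710 - 1/34848 = (½)*(1/10710) - 1/34848 = 1/21420 - 1/34848 = 373/20734560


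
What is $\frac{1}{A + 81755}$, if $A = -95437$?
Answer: $- \frac{1}{13682} \approx -7.3089 \cdot 10^{-5}$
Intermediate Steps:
$\frac{1}{A + 81755} = \frac{1}{-95437 + 81755} = \frac{1}{-13682} = - \frac{1}{13682}$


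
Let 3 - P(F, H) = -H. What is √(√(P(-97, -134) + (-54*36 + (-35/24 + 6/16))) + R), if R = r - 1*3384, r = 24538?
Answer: √(761544 + 6*I*√74739)/6 ≈ 145.44 + 0.15664*I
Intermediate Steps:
P(F, H) = 3 + H (P(F, H) = 3 - (-1)*H = 3 + H)
R = 21154 (R = 24538 - 1*3384 = 24538 - 3384 = 21154)
√(√(P(-97, -134) + (-54*36 + (-35/24 + 6/16))) + R) = √(√((3 - 134) + (-54*36 + (-35/24 + 6/16))) + 21154) = √(√(-131 + (-1944 + (-35*1/24 + 6*(1/16)))) + 21154) = √(√(-131 + (-1944 + (-35/24 + 3/8))) + 21154) = √(√(-131 + (-1944 - 13/12)) + 21154) = √(√(-131 - 23341/12) + 21154) = √(√(-24913/12) + 21154) = √(I*√74739/6 + 21154) = √(21154 + I*√74739/6)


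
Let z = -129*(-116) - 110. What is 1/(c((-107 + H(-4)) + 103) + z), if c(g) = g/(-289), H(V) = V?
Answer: 289/4292814 ≈ 6.7322e-5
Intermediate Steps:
z = 14854 (z = 14964 - 110 = 14854)
c(g) = -g/289 (c(g) = g*(-1/289) = -g/289)
1/(c((-107 + H(-4)) + 103) + z) = 1/(-((-107 - 4) + 103)/289 + 14854) = 1/(-(-111 + 103)/289 + 14854) = 1/(-1/289*(-8) + 14854) = 1/(8/289 + 14854) = 1/(4292814/289) = 289/4292814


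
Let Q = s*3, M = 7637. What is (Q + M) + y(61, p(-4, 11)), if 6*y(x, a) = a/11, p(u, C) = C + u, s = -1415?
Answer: 223879/66 ≈ 3392.1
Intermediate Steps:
Q = -4245 (Q = -1415*3 = -4245)
y(x, a) = a/66 (y(x, a) = (a/11)/6 = a/66)
(Q + M) + y(61, p(-4, 11)) = (-4245 + 7637) + (11 - 4)/66 = 3392 + (1/66)*7 = 3392 + 7/66 = 223879/66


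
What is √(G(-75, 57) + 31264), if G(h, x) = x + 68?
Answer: √31389 ≈ 177.17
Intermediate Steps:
G(h, x) = 68 + x
√(G(-75, 57) + 31264) = √((68 + 57) + 31264) = √(125 + 31264) = √31389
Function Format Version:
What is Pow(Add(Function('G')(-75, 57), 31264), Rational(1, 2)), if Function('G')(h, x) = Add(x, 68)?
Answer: Pow(31389, Rational(1, 2)) ≈ 177.17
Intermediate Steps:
Function('G')(h, x) = Add(68, x)
Pow(Add(Function('G')(-75, 57), 31264), Rational(1, 2)) = Pow(Add(Add(68, 57), 31264), Rational(1, 2)) = Pow(Add(125, 31264), Rational(1, 2)) = Pow(31389, Rational(1, 2))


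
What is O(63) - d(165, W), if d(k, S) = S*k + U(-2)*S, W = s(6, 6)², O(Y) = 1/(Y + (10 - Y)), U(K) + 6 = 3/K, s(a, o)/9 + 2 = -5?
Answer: -3125587/5 ≈ -6.2512e+5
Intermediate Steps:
s(a, o) = -63 (s(a, o) = -18 + 9*(-5) = -18 - 45 = -63)
U(K) = -6 + 3/K
O(Y) = ⅒ (O(Y) = 1/10 = ⅒)
W = 3969 (W = (-63)² = 3969)
d(k, S) = -15*S/2 + S*k (d(k, S) = S*k + (-6 + 3/(-2))*S = S*k + (-6 + 3*(-½))*S = S*k + (-6 - 3/2)*S = S*k - 15*S/2 = -15*S/2 + S*k)
O(63) - d(165, W) = ⅒ - 3969*(-15 + 2*165)/2 = ⅒ - 3969*(-15 + 330)/2 = ⅒ - 3969*315/2 = ⅒ - 1*1250235/2 = ⅒ - 1250235/2 = -3125587/5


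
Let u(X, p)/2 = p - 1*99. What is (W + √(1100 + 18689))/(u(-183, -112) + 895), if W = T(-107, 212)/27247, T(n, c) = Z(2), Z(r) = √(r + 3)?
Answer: √19789/473 + √5/12887831 ≈ 0.29741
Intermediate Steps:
u(X, p) = -198 + 2*p (u(X, p) = 2*(p - 1*99) = 2*(p - 99) = 2*(-99 + p) = -198 + 2*p)
Z(r) = √(3 + r)
T(n, c) = √5 (T(n, c) = √(3 + 2) = √5)
W = √5/27247 ≈ 8.2067e-5
(W + √(1100 + 18689))/(u(-183, -112) + 895) = (√5/27247 + √(1100 + 18689))/((-198 + 2*(-112)) + 895) = (√5/27247 + √19789)/((-198 - 224) + 895) = (√19789 + √5/27247)/(-422 + 895) = (√19789 + √5/27247)/473 = (√19789 + √5/27247)*(1/473) = √19789/473 + √5/12887831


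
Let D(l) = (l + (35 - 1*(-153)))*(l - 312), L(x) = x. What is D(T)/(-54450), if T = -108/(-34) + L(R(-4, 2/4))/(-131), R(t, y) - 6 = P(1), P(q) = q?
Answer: 97592790113/90015451350 ≈ 1.0842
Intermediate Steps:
R(t, y) = 7 (R(t, y) = 6 + 1 = 7)
T = 6955/2227 (T = -108/(-34) + 7/(-131) = -108*(-1/34) + 7*(-1/131) = 54/17 - 7/131 = 6955/2227 ≈ 3.1230)
D(l) = (-312 + l)*(188 + l) (D(l) = (l + (35 + 153))*(-312 + l) = (l + 188)*(-312 + l) = (188 + l)*(-312 + l) = (-312 + l)*(188 + l))
D(T)/(-54450) = (-58656 + (6955/2227)² - 124*6955/2227)/(-54450) = (-58656 + 48372025/4959529 - 862420/2227)*(-1/54450) = -292778370339/4959529*(-1/54450) = 97592790113/90015451350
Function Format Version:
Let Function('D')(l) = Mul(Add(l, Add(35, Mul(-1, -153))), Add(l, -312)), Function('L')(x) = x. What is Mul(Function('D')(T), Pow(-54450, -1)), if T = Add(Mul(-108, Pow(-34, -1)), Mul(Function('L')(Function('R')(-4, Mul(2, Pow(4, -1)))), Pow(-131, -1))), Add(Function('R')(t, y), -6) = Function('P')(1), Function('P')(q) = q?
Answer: Rational(97592790113, 90015451350) ≈ 1.0842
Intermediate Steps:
Function('R')(t, y) = 7 (Function('R')(t, y) = Add(6, 1) = 7)
T = Rational(6955, 2227) (T = Add(Mul(-108, Pow(-34, -1)), Mul(7, Pow(-131, -1))) = Add(Mul(-108, Rational(-1, 34)), Mul(7, Rational(-1, 131))) = Add(Rational(54, 17), Rational(-7, 131)) = Rational(6955, 2227) ≈ 3.1230)
Function('D')(l) = Mul(Add(-312, l), Add(188, l)) (Function('D')(l) = Mul(Add(l, Add(35, 153)), Add(-312, l)) = Mul(Add(l, 188), Add(-312, l)) = Mul(Add(188, l), Add(-312, l)) = Mul(Add(-312, l), Add(188, l)))
Mul(Function('D')(T), Pow(-54450, -1)) = Mul(Add(-58656, Pow(Rational(6955, 2227), 2), Mul(-124, Rational(6955, 2227))), Pow(-54450, -1)) = Mul(Add(-58656, Rational(48372025, 4959529), Rational(-862420, 2227)), Rational(-1, 54450)) = Mul(Rational(-292778370339, 4959529), Rational(-1, 54450)) = Rational(97592790113, 90015451350)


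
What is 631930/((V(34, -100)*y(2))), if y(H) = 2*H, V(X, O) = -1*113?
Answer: -315965/226 ≈ -1398.1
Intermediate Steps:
V(X, O) = -113
631930/((V(34, -100)*y(2))) = 631930/((-226*2)) = 631930/((-113*4)) = 631930/(-452) = 631930*(-1/452) = -315965/226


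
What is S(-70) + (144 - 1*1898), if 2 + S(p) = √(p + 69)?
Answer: -1756 + I ≈ -1756.0 + 1.0*I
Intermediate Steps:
S(p) = -2 + √(69 + p) (S(p) = -2 + √(p + 69) = -2 + √(69 + p))
S(-70) + (144 - 1*1898) = (-2 + √(69 - 70)) + (144 - 1*1898) = (-2 + √(-1)) + (144 - 1898) = (-2 + I) - 1754 = -1756 + I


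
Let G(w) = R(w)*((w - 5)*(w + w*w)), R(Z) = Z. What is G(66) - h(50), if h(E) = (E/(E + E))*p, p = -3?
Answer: 35605947/2 ≈ 1.7803e+7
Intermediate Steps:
G(w) = w*(-5 + w)*(w + w²) (G(w) = w*((w - 5)*(w + w*w)) = w*((-5 + w)*(w + w²)) = w*(-5 + w)*(w + w²))
h(E) = -3/2 (h(E) = (E/(E + E))*(-3) = (E/((2*E)))*(-3) = ((1/(2*E))*E)*(-3) = (½)*(-3) = -3/2)
G(66) - h(50) = 66²*(-5 + 66² - 4*66) - 1*(-3/2) = 4356*(-5 + 4356 - 264) + 3/2 = 4356*4087 + 3/2 = 17802972 + 3/2 = 35605947/2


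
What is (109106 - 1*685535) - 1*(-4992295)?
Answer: 4415866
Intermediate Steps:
(109106 - 1*685535) - 1*(-4992295) = (109106 - 685535) + 4992295 = -576429 + 4992295 = 4415866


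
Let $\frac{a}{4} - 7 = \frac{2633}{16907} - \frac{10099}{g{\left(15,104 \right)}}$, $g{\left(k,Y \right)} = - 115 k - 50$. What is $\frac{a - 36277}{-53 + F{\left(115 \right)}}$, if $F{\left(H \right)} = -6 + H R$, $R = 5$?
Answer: $- \frac{362376033951}{5161707100} \approx -70.205$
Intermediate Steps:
$g{\left(k,Y \right)} = -50 - 115 k$
$F{\left(H \right)} = -6 + 5 H$ ($F{\left(H \right)} = -6 + H 5 = -6 + 5 H$)
$a = \frac{1541947372}{30009925}$ ($a = 28 + 4 \left(\frac{2633}{16907} - \frac{10099}{-50 - 1725}\right) = 28 + 4 \left(2633 \cdot \frac{1}{16907} - \frac{10099}{-50 - 1725}\right) = 28 + 4 \left(\frac{2633}{16907} - \frac{10099}{-1775}\right) = 28 + 4 \left(\frac{2633}{16907} - - \frac{10099}{1775}\right) = 28 + 4 \left(\frac{2633}{16907} + \frac{10099}{1775}\right) = 28 + 4 \cdot \frac{175417368}{30009925} = 28 + \frac{701669472}{30009925} = \frac{1541947372}{30009925} \approx 51.381$)
$\frac{a - 36277}{-53 + F{\left(115 \right)}} = \frac{\frac{1541947372}{30009925} - 36277}{-53 + \left(-6 + 5 \cdot 115\right)} = - \frac{1087128101853}{30009925 \left(-53 + \left(-6 + 575\right)\right)} = - \frac{1087128101853}{30009925 \left(-53 + 569\right)} = - \frac{1087128101853}{30009925 \cdot 516} = \left(- \frac{1087128101853}{30009925}\right) \frac{1}{516} = - \frac{362376033951}{5161707100}$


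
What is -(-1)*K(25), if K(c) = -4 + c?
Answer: 21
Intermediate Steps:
-(-1)*K(25) = -(-1)*(-4 + 25) = -(-1)*21 = -1*(-21) = 21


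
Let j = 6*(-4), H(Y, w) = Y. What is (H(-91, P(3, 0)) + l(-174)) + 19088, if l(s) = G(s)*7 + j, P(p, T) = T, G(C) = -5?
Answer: 18938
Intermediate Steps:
j = -24
l(s) = -59 (l(s) = -5*7 - 24 = -35 - 24 = -59)
(H(-91, P(3, 0)) + l(-174)) + 19088 = (-91 - 59) + 19088 = -150 + 19088 = 18938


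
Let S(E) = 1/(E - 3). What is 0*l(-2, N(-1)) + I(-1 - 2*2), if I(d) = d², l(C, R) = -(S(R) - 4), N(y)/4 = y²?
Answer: 25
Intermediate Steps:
N(y) = 4*y²
S(E) = 1/(-3 + E)
l(C, R) = 4 - 1/(-3 + R) (l(C, R) = -(1/(-3 + R) - 4) = -(-4 + 1/(-3 + R)) = 4 - 1/(-3 + R))
0*l(-2, N(-1)) + I(-1 - 2*2) = 0*((-13 + 4*(4*(-1)²))/(-3 + 4*(-1)²)) + (-1 - 2*2)² = 0*((-13 + 4*(4*1))/(-3 + 4*1)) + (-1 - 4)² = 0*((-13 + 4*4)/(-3 + 4)) + (-5)² = 0*((-13 + 16)/1) + 25 = 0*(1*3) + 25 = 0*3 + 25 = 0 + 25 = 25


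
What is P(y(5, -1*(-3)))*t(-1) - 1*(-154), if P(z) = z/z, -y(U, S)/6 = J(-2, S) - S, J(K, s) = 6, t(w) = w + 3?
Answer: 156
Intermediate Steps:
t(w) = 3 + w
y(U, S) = -36 + 6*S (y(U, S) = -6*(6 - S) = -36 + 6*S)
P(z) = 1
P(y(5, -1*(-3)))*t(-1) - 1*(-154) = 1*(3 - 1) - 1*(-154) = 1*2 + 154 = 2 + 154 = 156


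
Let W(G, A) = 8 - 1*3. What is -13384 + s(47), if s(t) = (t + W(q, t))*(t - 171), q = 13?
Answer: -19832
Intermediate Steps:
W(G, A) = 5 (W(G, A) = 8 - 3 = 5)
s(t) = (-171 + t)*(5 + t) (s(t) = (t + 5)*(t - 171) = (5 + t)*(-171 + t) = (-171 + t)*(5 + t))
-13384 + s(47) = -13384 + (-855 + 47² - 166*47) = -13384 + (-855 + 2209 - 7802) = -13384 - 6448 = -19832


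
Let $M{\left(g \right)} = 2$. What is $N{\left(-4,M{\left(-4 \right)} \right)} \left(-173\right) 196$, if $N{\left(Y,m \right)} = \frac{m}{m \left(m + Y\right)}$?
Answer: $16954$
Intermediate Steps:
$N{\left(Y,m \right)} = \frac{1}{Y + m}$ ($N{\left(Y,m \right)} = \frac{m}{m \left(Y + m\right)} = m \frac{1}{m \left(Y + m\right)} = \frac{1}{Y + m}$)
$N{\left(-4,M{\left(-4 \right)} \right)} \left(-173\right) 196 = \frac{1}{-4 + 2} \left(-173\right) 196 = \frac{1}{-2} \left(-173\right) 196 = \left(- \frac{1}{2}\right) \left(-173\right) 196 = \frac{173}{2} \cdot 196 = 16954$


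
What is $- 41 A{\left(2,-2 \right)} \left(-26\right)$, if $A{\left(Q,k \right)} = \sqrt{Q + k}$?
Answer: $0$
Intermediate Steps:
$- 41 A{\left(2,-2 \right)} \left(-26\right) = - 41 \sqrt{2 - 2} \left(-26\right) = - 41 \sqrt{0} \left(-26\right) = \left(-41\right) 0 \left(-26\right) = 0 \left(-26\right) = 0$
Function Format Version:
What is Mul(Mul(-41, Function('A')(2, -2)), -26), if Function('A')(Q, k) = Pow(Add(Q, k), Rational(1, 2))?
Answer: 0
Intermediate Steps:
Mul(Mul(-41, Function('A')(2, -2)), -26) = Mul(Mul(-41, Pow(Add(2, -2), Rational(1, 2))), -26) = Mul(Mul(-41, Pow(0, Rational(1, 2))), -26) = Mul(Mul(-41, 0), -26) = Mul(0, -26) = 0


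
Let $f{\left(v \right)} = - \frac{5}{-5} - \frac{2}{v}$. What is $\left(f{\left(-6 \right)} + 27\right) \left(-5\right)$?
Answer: $- \frac{425}{3} \approx -141.67$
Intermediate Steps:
$f{\left(v \right)} = 1 - \frac{2}{v}$ ($f{\left(v \right)} = \left(-5\right) \left(- \frac{1}{5}\right) - \frac{2}{v} = 1 - \frac{2}{v}$)
$\left(f{\left(-6 \right)} + 27\right) \left(-5\right) = \left(\frac{-2 - 6}{-6} + 27\right) \left(-5\right) = \left(\left(- \frac{1}{6}\right) \left(-8\right) + 27\right) \left(-5\right) = \left(\frac{4}{3} + 27\right) \left(-5\right) = \frac{85}{3} \left(-5\right) = - \frac{425}{3}$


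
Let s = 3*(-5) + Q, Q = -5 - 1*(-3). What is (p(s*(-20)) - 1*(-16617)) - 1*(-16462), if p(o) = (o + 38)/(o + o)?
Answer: 11247049/340 ≈ 33080.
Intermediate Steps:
Q = -2 (Q = -5 + 3 = -2)
s = -17 (s = 3*(-5) - 2 = -15 - 2 = -17)
p(o) = (38 + o)/(2*o) (p(o) = (38 + o)/((2*o)) = (38 + o)*(1/(2*o)) = (38 + o)/(2*o))
(p(s*(-20)) - 1*(-16617)) - 1*(-16462) = ((38 - 17*(-20))/(2*((-17*(-20)))) - 1*(-16617)) - 1*(-16462) = ((½)*(38 + 340)/340 + 16617) + 16462 = ((½)*(1/340)*378 + 16617) + 16462 = (189/340 + 16617) + 16462 = 5649969/340 + 16462 = 11247049/340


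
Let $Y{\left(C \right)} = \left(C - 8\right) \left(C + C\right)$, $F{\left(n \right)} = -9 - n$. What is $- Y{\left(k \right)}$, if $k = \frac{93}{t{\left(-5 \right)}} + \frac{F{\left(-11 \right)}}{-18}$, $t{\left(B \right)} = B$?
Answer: $- \frac{2024168}{2025} \approx -999.59$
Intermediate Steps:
$k = - \frac{842}{45}$ ($k = \frac{93}{-5} + \frac{-9 - -11}{-18} = 93 \left(- \frac{1}{5}\right) + \left(-9 + 11\right) \left(- \frac{1}{18}\right) = - \frac{93}{5} + 2 \left(- \frac{1}{18}\right) = - \frac{93}{5} - \frac{1}{9} = - \frac{842}{45} \approx -18.711$)
$Y{\left(C \right)} = 2 C \left(-8 + C\right)$ ($Y{\left(C \right)} = \left(-8 + C\right) 2 C = 2 C \left(-8 + C\right)$)
$- Y{\left(k \right)} = - \frac{2 \left(-842\right) \left(-8 - \frac{842}{45}\right)}{45} = - \frac{2 \left(-842\right) \left(-1202\right)}{45 \cdot 45} = \left(-1\right) \frac{2024168}{2025} = - \frac{2024168}{2025}$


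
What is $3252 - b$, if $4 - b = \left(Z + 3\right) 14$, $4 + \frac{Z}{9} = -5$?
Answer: $2156$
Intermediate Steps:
$Z = -81$ ($Z = -36 + 9 \left(-5\right) = -36 - 45 = -81$)
$b = 1096$ ($b = 4 - \left(-81 + 3\right) 14 = 4 - \left(-78\right) 14 = 4 - -1092 = 4 + 1092 = 1096$)
$3252 - b = 3252 - 1096 = 2156$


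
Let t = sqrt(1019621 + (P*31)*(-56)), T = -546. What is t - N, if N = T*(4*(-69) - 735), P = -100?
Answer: -552006 + sqrt(1193221) ≈ -5.5091e+5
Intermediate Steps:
N = 552006 (N = -546*(4*(-69) - 735) = -546*(-276 - 735) = -546*(-1011) = 552006)
t = sqrt(1193221) (t = sqrt(1019621 - 100*31*(-56)) = sqrt(1019621 - 3100*(-56)) = sqrt(1019621 + 173600) = sqrt(1193221) ≈ 1092.3)
t - N = sqrt(1193221) - 1*552006 = sqrt(1193221) - 552006 = -552006 + sqrt(1193221)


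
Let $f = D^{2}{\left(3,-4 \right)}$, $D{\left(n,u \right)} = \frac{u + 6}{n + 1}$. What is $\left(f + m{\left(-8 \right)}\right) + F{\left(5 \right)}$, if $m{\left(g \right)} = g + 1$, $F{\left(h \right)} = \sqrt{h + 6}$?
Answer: $- \frac{27}{4} + \sqrt{11} \approx -3.4334$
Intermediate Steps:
$D{\left(n,u \right)} = \frac{6 + u}{1 + n}$
$F{\left(h \right)} = \sqrt{6 + h}$
$f = \frac{1}{4}$ ($f = \left(\frac{6 - 4}{1 + 3}\right)^{2} = \left(\frac{1}{4} \cdot 2\right)^{2} = \left(\frac{1}{2}\right)^{2} = \frac{1}{4} \approx 0.25$)
$m{\left(g \right)} = 1 + g$
$\left(f + m{\left(-8 \right)}\right) + F{\left(5 \right)} = \left(\frac{1}{4} + \left(1 - 8\right)\right) + \sqrt{6 + 5} = \left(\frac{1}{4} - 7\right) + \sqrt{11} = - \frac{27}{4} + \sqrt{11}$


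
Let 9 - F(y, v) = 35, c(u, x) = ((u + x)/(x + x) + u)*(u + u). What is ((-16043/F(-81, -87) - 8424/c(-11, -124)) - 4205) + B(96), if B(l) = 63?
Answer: -2641263403/741598 ≈ -3561.6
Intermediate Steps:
c(u, x) = 2*u*(u + (u + x)/(2*x)) (c(u, x) = ((u + x)/((2*x)) + u)*(2*u) = ((u + x)*(1/(2*x)) + u)*(2*u) = ((u + x)/(2*x) + u)*(2*u) = (u + (u + x)/(2*x))*(2*u) = 2*u*(u + (u + x)/(2*x)))
F(y, v) = -26 (F(y, v) = 9 - 1*35 = 9 - 35 = -26)
((-16043/F(-81, -87) - 8424/c(-11, -124)) - 4205) + B(96) = ((-16043/(-26) - 8424*124/(11*(-11 - 124*(1 + 2*(-11))))) - 4205) + 63 = ((-16043*(-1/26) - 8424*124/(11*(-11 - 124*(1 - 22)))) - 4205) + 63 = ((16043/26 - 8424*124/(11*(-11 - 124*(-21)))) - 4205) + 63 = ((16043/26 - 8424*124/(11*(-11 + 2604))) - 4205) + 63 = ((16043/26 - 8424/((-11*(-1/124)*2593))) - 4205) + 63 = ((16043/26 - 8424/28523/124) - 4205) + 63 = ((16043/26 - 8424*124/28523) - 4205) + 63 = ((16043/26 - 1044576/28523) - 4205) + 63 = (430435513/741598 - 4205) + 63 = -2687984077/741598 + 63 = -2641263403/741598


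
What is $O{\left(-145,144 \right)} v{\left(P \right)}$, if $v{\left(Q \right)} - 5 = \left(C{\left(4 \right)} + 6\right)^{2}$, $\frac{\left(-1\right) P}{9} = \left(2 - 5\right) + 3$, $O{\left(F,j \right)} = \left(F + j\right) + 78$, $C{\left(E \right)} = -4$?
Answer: $693$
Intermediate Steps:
$O{\left(F,j \right)} = 78 + F + j$
$P = 0$ ($P = - 9 \left(\left(2 - 5\right) + 3\right) = - 9 \left(-3 + 3\right) = \left(-9\right) 0 = 0$)
$v{\left(Q \right)} = 9$ ($v{\left(Q \right)} = 5 + \left(-4 + 6\right)^{2} = 5 + 2^{2} = 5 + 4 = 9$)
$O{\left(-145,144 \right)} v{\left(P \right)} = \left(78 - 145 + 144\right) 9 = 77 \cdot 9 = 693$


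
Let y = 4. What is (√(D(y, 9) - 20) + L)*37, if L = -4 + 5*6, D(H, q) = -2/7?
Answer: 962 + 37*I*√994/7 ≈ 962.0 + 166.65*I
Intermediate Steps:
D(H, q) = -2/7 (D(H, q) = -2*⅐ = -2/7)
L = 26 (L = -4 + 30 = 26)
(√(D(y, 9) - 20) + L)*37 = (√(-2/7 - 20) + 26)*37 = (√(-142/7) + 26)*37 = (I*√994/7 + 26)*37 = (26 + I*√994/7)*37 = 962 + 37*I*√994/7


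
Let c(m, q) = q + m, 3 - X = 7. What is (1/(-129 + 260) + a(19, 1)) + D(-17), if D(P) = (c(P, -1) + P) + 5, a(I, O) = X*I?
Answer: -13885/131 ≈ -105.99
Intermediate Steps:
X = -4 (X = 3 - 1*7 = 3 - 7 = -4)
a(I, O) = -4*I
c(m, q) = m + q
D(P) = 4 + 2*P (D(P) = ((P - 1) + P) + 5 = ((-1 + P) + P) + 5 = (-1 + 2*P) + 5 = 4 + 2*P)
(1/(-129 + 260) + a(19, 1)) + D(-17) = (1/(-129 + 260) - 4*19) + (4 + 2*(-17)) = (1/131 - 76) + (4 - 34) = (1/131 - 76) - 30 = -9955/131 - 30 = -13885/131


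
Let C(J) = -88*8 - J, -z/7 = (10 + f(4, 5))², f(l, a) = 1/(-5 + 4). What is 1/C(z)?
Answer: -1/137 ≈ -0.0072993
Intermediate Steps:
f(l, a) = -1 (f(l, a) = 1/(-1) = -1)
z = -567 (z = -7*(10 - 1)² = -7*9² = -7*81 = -567)
C(J) = -704 - J
1/C(z) = 1/(-704 - 1*(-567)) = 1/(-704 + 567) = 1/(-137) = -1/137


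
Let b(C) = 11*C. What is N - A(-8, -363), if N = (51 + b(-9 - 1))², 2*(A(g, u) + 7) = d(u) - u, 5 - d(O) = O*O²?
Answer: -47825539/2 ≈ -2.3913e+7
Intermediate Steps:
d(O) = 5 - O³ (d(O) = 5 - O*O² = 5 - O³)
A(g, u) = -9/2 - u/2 - u³/2 (A(g, u) = -7 + ((5 - u³) - u)/2 = -7 + (5 - u - u³)/2 = -7 + (5/2 - u/2 - u³/2) = -9/2 - u/2 - u³/2)
N = 3481 (N = (51 + 11*(-9 - 1))² = (51 + 11*(-10))² = (51 - 110)² = (-59)² = 3481)
N - A(-8, -363) = 3481 - (-9/2 - ½*(-363) - ½*(-363)³) = 3481 - (-9/2 + 363/2 - ½*(-47832147)) = 3481 - (-9/2 + 363/2 + 47832147/2) = 3481 - 1*47832501/2 = 3481 - 47832501/2 = -47825539/2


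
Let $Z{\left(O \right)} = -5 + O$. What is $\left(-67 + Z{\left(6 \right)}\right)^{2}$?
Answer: $4356$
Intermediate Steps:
$\left(-67 + Z{\left(6 \right)}\right)^{2} = \left(-67 + \left(-5 + 6\right)\right)^{2} = \left(-67 + 1\right)^{2} = \left(-66\right)^{2} = 4356$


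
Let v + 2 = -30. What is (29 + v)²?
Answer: 9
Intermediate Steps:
v = -32 (v = -2 - 30 = -32)
(29 + v)² = (29 - 32)² = (-3)² = 9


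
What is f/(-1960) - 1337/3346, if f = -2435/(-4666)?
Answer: -174792769/437148208 ≈ -0.39985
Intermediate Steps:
f = 2435/4666 (f = -2435*(-1/4666) = 2435/4666 ≈ 0.52186)
f/(-1960) - 1337/3346 = (2435/4666)/(-1960) - 1337/3346 = (2435/4666)*(-1/1960) - 1337*1/3346 = -487/1829072 - 191/478 = -174792769/437148208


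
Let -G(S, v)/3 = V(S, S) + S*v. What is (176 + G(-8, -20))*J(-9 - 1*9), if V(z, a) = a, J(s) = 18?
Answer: -5040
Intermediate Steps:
G(S, v) = -3*S - 3*S*v (G(S, v) = -3*(S + S*v) = -3*S - 3*S*v)
(176 + G(-8, -20))*J(-9 - 1*9) = (176 + 3*(-8)*(-1 - 1*(-20)))*18 = (176 + 3*(-8)*(-1 + 20))*18 = (176 + 3*(-8)*19)*18 = (176 - 456)*18 = -280*18 = -5040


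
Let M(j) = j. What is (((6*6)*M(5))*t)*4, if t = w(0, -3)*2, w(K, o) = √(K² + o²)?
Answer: 4320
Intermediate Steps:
t = 6 (t = √(0² + (-3)²)*2 = √(0 + 9)*2 = √9*2 = 3*2 = 6)
(((6*6)*M(5))*t)*4 = (((6*6)*5)*6)*4 = ((36*5)*6)*4 = (180*6)*4 = 1080*4 = 4320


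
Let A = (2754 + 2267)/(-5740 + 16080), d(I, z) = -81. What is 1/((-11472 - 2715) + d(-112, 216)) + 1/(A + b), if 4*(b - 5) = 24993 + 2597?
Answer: 76154249/1018405195428 ≈ 7.4778e-5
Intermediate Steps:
b = 13805/2 (b = 5 + (24993 + 2597)/4 = 5 + (¼)*27590 = 5 + 13795/2 = 13805/2 ≈ 6902.5)
A = 5021/10340 ≈ 0.48559
1/((-11472 - 2715) + d(-112, 216)) + 1/(A + b) = 1/((-11472 - 2715) - 81) + 1/(5021/10340 + 13805/2) = 1/(-14187 - 81) + 1/(71376871/10340) = 1/(-14268) + 10340/71376871 = -1/14268 + 10340/71376871 = 76154249/1018405195428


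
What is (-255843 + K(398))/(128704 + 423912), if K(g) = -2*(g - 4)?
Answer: -256631/552616 ≈ -0.46439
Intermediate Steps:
K(g) = 8 - 2*g (K(g) = -2*(-4 + g) = 8 - 2*g)
(-255843 + K(398))/(128704 + 423912) = (-255843 + (8 - 2*398))/(128704 + 423912) = (-255843 + (8 - 796))/552616 = (-255843 - 788)*(1/552616) = -256631*1/552616 = -256631/552616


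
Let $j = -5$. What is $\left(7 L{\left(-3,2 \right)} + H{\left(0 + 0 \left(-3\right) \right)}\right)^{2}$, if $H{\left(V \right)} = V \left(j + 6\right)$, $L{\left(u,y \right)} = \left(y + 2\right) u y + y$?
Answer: $23716$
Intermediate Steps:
$L{\left(u,y \right)} = y + u y \left(2 + y\right)$ ($L{\left(u,y \right)} = \left(2 + y\right) u y + y = u \left(2 + y\right) y + y = u y \left(2 + y\right) + y = y + u y \left(2 + y\right)$)
$H{\left(V \right)} = V$ ($H{\left(V \right)} = V \left(-5 + 6\right) = V 1 = V$)
$\left(7 L{\left(-3,2 \right)} + H{\left(0 + 0 \left(-3\right) \right)}\right)^{2} = \left(7 \cdot 2 \left(1 + 2 \left(-3\right) - 6\right) + \left(0 + 0 \left(-3\right)\right)\right)^{2} = \left(7 \cdot 2 \left(1 - 6 - 6\right) + \left(0 + 0\right)\right)^{2} = \left(7 \cdot 2 \left(-11\right) + 0\right)^{2} = \left(7 \left(-22\right) + 0\right)^{2} = \left(-154 + 0\right)^{2} = \left(-154\right)^{2} = 23716$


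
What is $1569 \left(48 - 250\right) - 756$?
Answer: $-317694$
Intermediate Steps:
$1569 \left(48 - 250\right) - 756 = 1569 \left(-202\right) - 756 = -316938 - 756 = -317694$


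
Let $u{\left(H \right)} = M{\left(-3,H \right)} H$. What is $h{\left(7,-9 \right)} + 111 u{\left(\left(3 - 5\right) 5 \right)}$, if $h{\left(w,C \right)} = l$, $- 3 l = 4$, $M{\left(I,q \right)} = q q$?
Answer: $- \frac{333004}{3} \approx -1.11 \cdot 10^{5}$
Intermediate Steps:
$M{\left(I,q \right)} = q^{2}$
$l = - \frac{4}{3}$ ($l = \left(- \frac{1}{3}\right) 4 = - \frac{4}{3} \approx -1.3333$)
$h{\left(w,C \right)} = - \frac{4}{3}$
$u{\left(H \right)} = H^{3}$ ($u{\left(H \right)} = H^{2} H = H^{3}$)
$h{\left(7,-9 \right)} + 111 u{\left(\left(3 - 5\right) 5 \right)} = - \frac{4}{3} + 111 \left(\left(3 - 5\right) 5\right)^{3} = - \frac{4}{3} + 111 \left(\left(-2\right) 5\right)^{3} = - \frac{4}{3} + 111 \left(-10\right)^{3} = - \frac{4}{3} + 111 \left(-1000\right) = - \frac{4}{3} - 111000 = - \frac{333004}{3}$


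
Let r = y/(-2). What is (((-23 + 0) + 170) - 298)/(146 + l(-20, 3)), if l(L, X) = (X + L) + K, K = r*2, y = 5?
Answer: -151/124 ≈ -1.2177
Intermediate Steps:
r = -5/2 (r = 5/(-2) = 5*(-½) = -5/2 ≈ -2.5000)
K = -5 (K = -5/2*2 = -5)
l(L, X) = -5 + L + X (l(L, X) = (X + L) - 5 = (L + X) - 5 = -5 + L + X)
(((-23 + 0) + 170) - 298)/(146 + l(-20, 3)) = (((-23 + 0) + 170) - 298)/(146 + (-5 - 20 + 3)) = ((-23 + 170) - 298)/(146 - 22) = (147 - 298)/124 = -151*1/124 = -151/124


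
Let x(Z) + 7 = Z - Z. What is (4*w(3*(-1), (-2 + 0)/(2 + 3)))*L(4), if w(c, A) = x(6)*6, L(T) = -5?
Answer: 840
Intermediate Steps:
x(Z) = -7 (x(Z) = -7 + (Z - Z) = -7 + 0 = -7)
w(c, A) = -42 (w(c, A) = -7*6 = -42)
(4*w(3*(-1), (-2 + 0)/(2 + 3)))*L(4) = (4*(-42))*(-5) = -168*(-5) = 840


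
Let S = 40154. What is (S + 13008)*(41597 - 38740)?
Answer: 151883834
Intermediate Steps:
(S + 13008)*(41597 - 38740) = (40154 + 13008)*(41597 - 38740) = 53162*2857 = 151883834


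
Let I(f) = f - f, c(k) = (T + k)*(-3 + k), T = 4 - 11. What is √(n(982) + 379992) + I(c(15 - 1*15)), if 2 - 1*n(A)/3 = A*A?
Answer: I*√2512974 ≈ 1585.2*I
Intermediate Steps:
n(A) = 6 - 3*A² (n(A) = 6 - 3*A*A = 6 - 3*A²)
T = -7
c(k) = (-7 + k)*(-3 + k)
I(f) = 0
√(n(982) + 379992) + I(c(15 - 1*15)) = √((6 - 3*982²) + 379992) + 0 = √((6 - 3*964324) + 379992) + 0 = √((6 - 2892972) + 379992) + 0 = √(-2892966 + 379992) + 0 = √(-2512974) + 0 = I*√2512974 + 0 = I*√2512974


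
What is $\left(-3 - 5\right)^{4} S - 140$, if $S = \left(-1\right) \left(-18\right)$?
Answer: $73588$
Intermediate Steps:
$S = 18$
$\left(-3 - 5\right)^{4} S - 140 = \left(-3 - 5\right)^{4} \cdot 18 - 140 = \left(-8\right)^{4} \cdot 18 - 140 = 4096 \cdot 18 - 140 = 73728 - 140 = 73588$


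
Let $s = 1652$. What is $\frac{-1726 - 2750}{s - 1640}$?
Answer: $-373$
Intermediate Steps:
$\frac{-1726 - 2750}{s - 1640} = \frac{-1726 - 2750}{1652 - 1640} = - \frac{4476}{12} = \left(-4476\right) \frac{1}{12} = -373$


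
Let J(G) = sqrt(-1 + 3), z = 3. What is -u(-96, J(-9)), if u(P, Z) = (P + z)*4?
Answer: 372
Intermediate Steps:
J(G) = sqrt(2)
u(P, Z) = 12 + 4*P (u(P, Z) = (P + 3)*4 = (3 + P)*4 = 12 + 4*P)
-u(-96, J(-9)) = -(12 + 4*(-96)) = -(12 - 384) = -1*(-372) = 372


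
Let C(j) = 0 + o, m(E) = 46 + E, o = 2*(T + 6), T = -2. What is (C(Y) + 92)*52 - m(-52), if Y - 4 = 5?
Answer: 5206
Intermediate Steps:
Y = 9 (Y = 4 + 5 = 9)
o = 8 (o = 2*(-2 + 6) = 2*4 = 8)
C(j) = 8 (C(j) = 0 + 8 = 8)
(C(Y) + 92)*52 - m(-52) = (8 + 92)*52 - (46 - 52) = 100*52 - 1*(-6) = 5200 + 6 = 5206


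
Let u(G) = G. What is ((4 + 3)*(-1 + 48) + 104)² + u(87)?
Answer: 187576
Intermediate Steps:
((4 + 3)*(-1 + 48) + 104)² + u(87) = ((4 + 3)*(-1 + 48) + 104)² + 87 = (7*47 + 104)² + 87 = (329 + 104)² + 87 = 433² + 87 = 187489 + 87 = 187576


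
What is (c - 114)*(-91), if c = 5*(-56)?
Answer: 35854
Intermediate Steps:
c = -280
(c - 114)*(-91) = (-280 - 114)*(-91) = -394*(-91) = 35854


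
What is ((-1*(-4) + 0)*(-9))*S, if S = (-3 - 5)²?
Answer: -2304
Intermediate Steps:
S = 64 (S = (-8)² = 64)
((-1*(-4) + 0)*(-9))*S = ((-1*(-4) + 0)*(-9))*64 = ((4 + 0)*(-9))*64 = (4*(-9))*64 = -36*64 = -2304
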